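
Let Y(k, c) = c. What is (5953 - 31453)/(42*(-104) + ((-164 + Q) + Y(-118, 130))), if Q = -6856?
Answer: 12750/5629 ≈ 2.2651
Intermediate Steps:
(5953 - 31453)/(42*(-104) + ((-164 + Q) + Y(-118, 130))) = (5953 - 31453)/(42*(-104) + ((-164 - 6856) + 130)) = -25500/(-4368 + (-7020 + 130)) = -25500/(-4368 - 6890) = -25500/(-11258) = -25500*(-1/11258) = 12750/5629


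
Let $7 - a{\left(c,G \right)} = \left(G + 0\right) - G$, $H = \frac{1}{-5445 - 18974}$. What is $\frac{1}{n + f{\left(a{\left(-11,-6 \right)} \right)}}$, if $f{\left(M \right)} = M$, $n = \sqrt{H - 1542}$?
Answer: $\frac{24419}{5550090} - \frac{17 i \sqrt{64930121}}{5550090} \approx 0.0043997 - 0.024682 i$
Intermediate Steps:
$H = - \frac{1}{24419}$ ($H = \frac{1}{-24419} = - \frac{1}{24419} \approx -4.0952 \cdot 10^{-5}$)
$a{\left(c,G \right)} = 7$ ($a{\left(c,G \right)} = 7 - \left(\left(G + 0\right) - G\right) = 7 - \left(G - G\right) = 7 - 0 = 7 + 0 = 7$)
$n = \frac{119 i \sqrt{64930121}}{24419}$ ($n = \sqrt{- \frac{1}{24419} - 1542} = \sqrt{- \frac{37654099}{24419}} = \frac{119 i \sqrt{64930121}}{24419} \approx 39.268 i$)
$\frac{1}{n + f{\left(a{\left(-11,-6 \right)} \right)}} = \frac{1}{\frac{119 i \sqrt{64930121}}{24419} + 7} = \frac{1}{7 + \frac{119 i \sqrt{64930121}}{24419}}$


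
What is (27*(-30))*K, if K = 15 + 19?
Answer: -27540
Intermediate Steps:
K = 34
(27*(-30))*K = (27*(-30))*34 = -810*34 = -27540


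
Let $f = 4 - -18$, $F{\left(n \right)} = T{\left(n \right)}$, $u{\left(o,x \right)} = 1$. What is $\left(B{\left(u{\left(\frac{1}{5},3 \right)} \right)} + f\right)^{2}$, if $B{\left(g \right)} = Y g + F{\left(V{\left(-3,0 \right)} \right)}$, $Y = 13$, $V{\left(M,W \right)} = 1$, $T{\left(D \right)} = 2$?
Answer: $1369$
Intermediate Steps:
$F{\left(n \right)} = 2$
$f = 22$ ($f = 4 + 18 = 22$)
$B{\left(g \right)} = 2 + 13 g$ ($B{\left(g \right)} = 13 g + 2 = 2 + 13 g$)
$\left(B{\left(u{\left(\frac{1}{5},3 \right)} \right)} + f\right)^{2} = \left(\left(2 + 13 \cdot 1\right) + 22\right)^{2} = \left(\left(2 + 13\right) + 22\right)^{2} = \left(15 + 22\right)^{2} = 37^{2} = 1369$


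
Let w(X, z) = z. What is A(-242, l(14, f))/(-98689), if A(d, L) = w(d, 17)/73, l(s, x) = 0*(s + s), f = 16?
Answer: -17/7204297 ≈ -2.3597e-6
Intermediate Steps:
l(s, x) = 0 (l(s, x) = 0*(2*s) = 0)
A(d, L) = 17/73
A(-242, l(14, f))/(-98689) = (17/73)/(-98689) = (17/73)*(-1/98689) = -17/7204297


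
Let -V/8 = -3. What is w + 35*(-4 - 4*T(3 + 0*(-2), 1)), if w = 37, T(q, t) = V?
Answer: -3463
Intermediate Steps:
V = 24 (V = -8*(-3) = 24)
T(q, t) = 24
w + 35*(-4 - 4*T(3 + 0*(-2), 1)) = 37 + 35*(-4 - 4*24) = 37 + 35*(-4 - 96) = 37 + 35*(-100) = 37 - 3500 = -3463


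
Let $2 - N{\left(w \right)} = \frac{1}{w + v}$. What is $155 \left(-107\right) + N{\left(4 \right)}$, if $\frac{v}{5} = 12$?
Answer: $- \frac{1061313}{64} \approx -16583.0$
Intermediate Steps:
$v = 60$ ($v = 5 \cdot 12 = 60$)
$N{\left(w \right)} = 2 - \frac{1}{60 + w}$ ($N{\left(w \right)} = 2 - \frac{1}{w + 60} = 2 - \frac{1}{60 + w}$)
$155 \left(-107\right) + N{\left(4 \right)} = 155 \left(-107\right) + \frac{119 + 2 \cdot 4}{60 + 4} = -16585 + \frac{119 + 8}{64} = -16585 + \frac{1}{64} \cdot 127 = -16585 + \frac{127}{64} = - \frac{1061313}{64}$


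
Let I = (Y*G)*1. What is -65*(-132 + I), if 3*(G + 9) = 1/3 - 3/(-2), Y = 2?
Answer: 87035/9 ≈ 9670.6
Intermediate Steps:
G = -151/18 (G = -9 + (1/3 - 3/(-2))/3 = -9 + (1*(⅓) - 3*(-½))/3 = -9 + (⅓ + 3/2)/3 = -9 + (⅓)*(11/6) = -9 + 11/18 = -151/18 ≈ -8.3889)
I = -151/9 (I = (2*(-151/18))*1 = -151/9*1 = -151/9 ≈ -16.778)
-65*(-132 + I) = -65*(-132 - 151/9) = -65*(-1339/9) = 87035/9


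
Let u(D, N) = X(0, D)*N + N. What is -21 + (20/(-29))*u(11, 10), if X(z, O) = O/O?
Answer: -1009/29 ≈ -34.793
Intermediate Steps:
X(z, O) = 1
u(D, N) = 2*N (u(D, N) = 1*N + N = N + N = 2*N)
-21 + (20/(-29))*u(11, 10) = -21 + (20/(-29))*(2*10) = -21 + (20*(-1/29))*20 = -21 - 20/29*20 = -21 - 400/29 = -1009/29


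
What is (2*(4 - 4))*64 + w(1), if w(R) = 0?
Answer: 0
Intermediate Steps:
(2*(4 - 4))*64 + w(1) = (2*(4 - 4))*64 + 0 = (2*0)*64 + 0 = 0*64 + 0 = 0 + 0 = 0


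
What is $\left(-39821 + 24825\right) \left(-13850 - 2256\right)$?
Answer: $241525576$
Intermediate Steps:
$\left(-39821 + 24825\right) \left(-13850 - 2256\right) = \left(-14996\right) \left(-16106\right) = 241525576$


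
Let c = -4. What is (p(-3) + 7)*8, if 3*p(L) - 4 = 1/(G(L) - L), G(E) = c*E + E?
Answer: 602/9 ≈ 66.889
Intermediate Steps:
G(E) = -3*E (G(E) = -4*E + E = -3*E)
p(L) = 4/3 - 1/(12*L) (p(L) = 4/3 + 1/(3*(-3*L - L)) = 4/3 + 1/(3*((-4*L))) = 4/3 + (-1/(4*L))/3 = 4/3 - 1/(12*L))
(p(-3) + 7)*8 = ((1/12)*(-1 + 16*(-3))/(-3) + 7)*8 = ((1/12)*(-⅓)*(-1 - 48) + 7)*8 = ((1/12)*(-⅓)*(-49) + 7)*8 = (49/36 + 7)*8 = (301/36)*8 = 602/9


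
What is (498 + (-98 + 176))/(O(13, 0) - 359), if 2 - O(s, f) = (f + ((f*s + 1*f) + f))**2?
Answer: -192/119 ≈ -1.6134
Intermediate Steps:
O(s, f) = 2 - (3*f + f*s)**2 (O(s, f) = 2 - (f + ((f*s + 1*f) + f))**2 = 2 - (f + ((f*s + f) + f))**2 = 2 - (f + ((f + f*s) + f))**2 = 2 - (f + (2*f + f*s))**2 = 2 - (3*f + f*s)**2)
(498 + (-98 + 176))/(O(13, 0) - 359) = (498 + (-98 + 176))/((2 - 1*0**2*(3 + 13)**2) - 359) = (498 + 78)/((2 - 1*0*16**2) - 359) = 576/((2 - 1*0*256) - 359) = 576/((2 + 0) - 359) = 576/(2 - 359) = 576/(-357) = 576*(-1/357) = -192/119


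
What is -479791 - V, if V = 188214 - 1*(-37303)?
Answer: -705308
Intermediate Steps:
V = 225517 (V = 188214 + 37303 = 225517)
-479791 - V = -479791 - 1*225517 = -479791 - 225517 = -705308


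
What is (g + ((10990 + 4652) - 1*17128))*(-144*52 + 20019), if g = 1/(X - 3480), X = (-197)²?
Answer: -657863628183/35329 ≈ -1.8621e+7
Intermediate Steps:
X = 38809
g = 1/35329 (g = 1/(38809 - 3480) = 1/35329 ≈ 2.8305e-5)
(g + ((10990 + 4652) - 1*17128))*(-144*52 + 20019) = (1/35329 + ((10990 + 4652) - 1*17128))*(-144*52 + 20019) = (1/35329 + (15642 - 17128))*(-7488 + 20019) = (1/35329 - 1486)*12531 = -52498893/35329*12531 = -657863628183/35329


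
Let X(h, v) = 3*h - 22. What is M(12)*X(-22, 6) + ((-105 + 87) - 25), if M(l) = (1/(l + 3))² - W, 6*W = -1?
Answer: -13063/225 ≈ -58.058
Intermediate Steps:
W = -⅙ (W = (⅙)*(-1) = -⅙ ≈ -0.16667)
M(l) = ⅙ + (3 + l)⁻² (M(l) = (1/(l + 3))² - 1*(-⅙) = (1/(3 + l))² + ⅙ = (3 + l)⁻² + ⅙ = ⅙ + (3 + l)⁻²)
X(h, v) = -22 + 3*h
M(12)*X(-22, 6) + ((-105 + 87) - 25) = (⅙ + (3 + 12)⁻²)*(-22 + 3*(-22)) + ((-105 + 87) - 25) = (⅙ + 15⁻²)*(-22 - 66) + (-18 - 25) = (⅙ + 1/225)*(-88) - 43 = (77/450)*(-88) - 43 = -3388/225 - 43 = -13063/225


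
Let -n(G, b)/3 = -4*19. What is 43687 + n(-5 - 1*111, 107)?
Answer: 43915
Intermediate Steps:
n(G, b) = 228 (n(G, b) = -(-12)*19 = -3*(-76) = 228)
43687 + n(-5 - 1*111, 107) = 43687 + 228 = 43915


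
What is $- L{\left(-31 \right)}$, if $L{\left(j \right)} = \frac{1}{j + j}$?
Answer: $\frac{1}{62} \approx 0.016129$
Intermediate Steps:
$L{\left(j \right)} = \frac{1}{2 j}$
$- L{\left(-31 \right)} = - \frac{1}{2 \left(-31\right)} = - \frac{-1}{2 \cdot 31} = \left(-1\right) \left(- \frac{1}{62}\right) = \frac{1}{62}$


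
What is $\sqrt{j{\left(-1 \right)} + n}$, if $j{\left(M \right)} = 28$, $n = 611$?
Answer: $3 \sqrt{71} \approx 25.278$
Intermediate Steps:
$\sqrt{j{\left(-1 \right)} + n} = \sqrt{28 + 611} = \sqrt{639} = 3 \sqrt{71}$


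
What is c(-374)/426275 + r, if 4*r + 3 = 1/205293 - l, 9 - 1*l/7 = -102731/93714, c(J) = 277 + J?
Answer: -67134038632904289/3644902885247800 ≈ -18.419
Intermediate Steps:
l = 6623099/93714 (l = 63 - (-719117)/93714 = 63 - 7*(-102731/93714) = 63 + 719117/93714 = 6623099/93714 ≈ 70.674)
r = -157488028211/8550590312 (r = -¾ + (1/205293 - 1*6623099/93714)/4 = -¾ + (1/205293 - 6623099/93714)/4 = -¾ + (¼)*(-151075085477/2137647578) = -¾ - 151075085477/8550590312 = -157488028211/8550590312 ≈ -18.418)
c(-374)/426275 + r = (277 - 374)/426275 - 157488028211/8550590312 = -97*1/426275 - 157488028211/8550590312 = -97/426275 - 157488028211/8550590312 = -67134038632904289/3644902885247800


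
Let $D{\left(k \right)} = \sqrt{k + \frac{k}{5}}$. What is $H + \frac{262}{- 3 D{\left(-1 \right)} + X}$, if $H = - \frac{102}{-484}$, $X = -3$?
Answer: $- \frac{28667}{726} + \frac{262 i \sqrt{30}}{33} \approx -39.486 + 43.486 i$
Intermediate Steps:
$D{\left(k \right)} = \frac{\sqrt{30} \sqrt{k}}{5}$ ($D{\left(k \right)} = \sqrt{k + k \frac{1}{5}} = \sqrt{k + \frac{k}{5}} = \sqrt{\frac{6 k}{5}} = \frac{\sqrt{30} \sqrt{k}}{5}$)
$H = \frac{51}{242}$ ($H = \left(-102\right) \left(- \frac{1}{484}\right) = \frac{51}{242} \approx 0.21074$)
$H + \frac{262}{- 3 D{\left(-1 \right)} + X} = \frac{51}{242} + \frac{262}{- 3 \frac{\sqrt{30} \sqrt{-1}}{5} - 3} = \frac{51}{242} + \frac{262}{- 3 \frac{\sqrt{30} i}{5} - 3} = \frac{51}{242} + \frac{262}{- 3 \frac{i \sqrt{30}}{5} - 3} = \frac{51}{242} + \frac{262}{- \frac{3 i \sqrt{30}}{5} - 3} = \frac{51}{242} + \frac{262}{-3 - \frac{3 i \sqrt{30}}{5}}$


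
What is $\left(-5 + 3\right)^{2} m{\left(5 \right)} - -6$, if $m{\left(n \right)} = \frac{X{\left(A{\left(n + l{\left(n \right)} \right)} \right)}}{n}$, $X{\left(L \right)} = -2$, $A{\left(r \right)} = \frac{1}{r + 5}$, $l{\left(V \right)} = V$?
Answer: $\frac{22}{5} \approx 4.4$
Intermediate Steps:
$A{\left(r \right)} = \frac{1}{5 + r}$
$m{\left(n \right)} = - \frac{2}{n}$
$\left(-5 + 3\right)^{2} m{\left(5 \right)} - -6 = \left(-5 + 3\right)^{2} \left(- \frac{2}{5}\right) - -6 = \left(-2\right)^{2} \left(\left(-2\right) \frac{1}{5}\right) + 6 = 4 \left(- \frac{2}{5}\right) + 6 = - \frac{8}{5} + 6 = \frac{22}{5}$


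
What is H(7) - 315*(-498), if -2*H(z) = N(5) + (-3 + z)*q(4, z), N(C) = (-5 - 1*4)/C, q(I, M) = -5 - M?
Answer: 1568949/10 ≈ 1.5690e+5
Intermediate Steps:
N(C) = -9/C (N(C) = (-5 - 4)/C = -9/C)
H(z) = 9/10 - (-5 - z)*(-3 + z)/2 (H(z) = -(-9/5 + (-3 + z)*(-5 - z))/2 = -(-9*1/5 + (-5 - z)*(-3 + z))/2 = -(-9/5 + (-5 - z)*(-3 + z))/2 = 9/10 - (-5 - z)*(-3 + z)/2)
H(7) - 315*(-498) = (-33/5 + 7 + (1/2)*7**2) - 315*(-498) = (-33/5 + 7 + (1/2)*49) + 156870 = (-33/5 + 7 + 49/2) + 156870 = 249/10 + 156870 = 1568949/10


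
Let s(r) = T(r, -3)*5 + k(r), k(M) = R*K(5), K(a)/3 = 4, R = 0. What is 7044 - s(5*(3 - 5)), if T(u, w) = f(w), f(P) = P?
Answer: 7059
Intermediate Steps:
K(a) = 12 (K(a) = 3*4 = 12)
T(u, w) = w
k(M) = 0 (k(M) = 0*12 = 0)
s(r) = -15 (s(r) = -3*5 + 0 = -15 + 0 = -15)
7044 - s(5*(3 - 5)) = 7044 - 1*(-15) = 7044 + 15 = 7059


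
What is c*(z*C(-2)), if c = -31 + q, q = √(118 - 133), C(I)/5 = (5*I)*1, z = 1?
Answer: 1550 - 50*I*√15 ≈ 1550.0 - 193.65*I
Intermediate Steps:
C(I) = 25*I (C(I) = 5*((5*I)*1) = 5*(5*I) = 25*I)
q = I*√15 (q = √(-15) = I*√15 ≈ 3.873*I)
c = -31 + I*√15 ≈ -31.0 + 3.873*I
c*(z*C(-2)) = (-31 + I*√15)*(1*(25*(-2))) = (-31 + I*√15)*(1*(-50)) = (-31 + I*√15)*(-50) = 1550 - 50*I*√15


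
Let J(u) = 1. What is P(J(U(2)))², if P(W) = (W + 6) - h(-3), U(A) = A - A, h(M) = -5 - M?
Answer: 81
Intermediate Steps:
U(A) = 0
P(W) = 8 + W (P(W) = (W + 6) - (-5 - 1*(-3)) = (6 + W) - (-5 + 3) = (6 + W) - 1*(-2) = (6 + W) + 2 = 8 + W)
P(J(U(2)))² = (8 + 1)² = 9² = 81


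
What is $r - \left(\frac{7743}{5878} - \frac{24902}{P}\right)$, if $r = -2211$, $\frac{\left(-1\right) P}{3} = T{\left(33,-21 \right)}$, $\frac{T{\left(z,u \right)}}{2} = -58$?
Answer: $- \frac{547377299}{255693} \approx -2140.8$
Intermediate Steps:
$T{\left(z,u \right)} = -116$ ($T{\left(z,u \right)} = 2 \left(-58\right) = -116$)
$P = 348$ ($P = \left(-3\right) \left(-116\right) = 348$)
$r - \left(\frac{7743}{5878} - \frac{24902}{P}\right) = -2211 - \left(\frac{7743}{5878} - \frac{24902}{348}\right) = -2211 - \left(7743 \cdot \frac{1}{5878} - \frac{12451}{174}\right) = -2211 - \left(\frac{7743}{5878} - \frac{12451}{174}\right) = -2211 - - \frac{17959924}{255693} = -2211 + \frac{17959924}{255693} = - \frac{547377299}{255693}$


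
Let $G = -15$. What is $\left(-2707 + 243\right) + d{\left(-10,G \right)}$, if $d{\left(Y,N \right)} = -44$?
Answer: $-2508$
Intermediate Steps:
$\left(-2707 + 243\right) + d{\left(-10,G \right)} = \left(-2707 + 243\right) - 44 = -2464 - 44 = -2508$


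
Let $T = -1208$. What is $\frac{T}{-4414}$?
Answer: $\frac{604}{2207} \approx 0.27367$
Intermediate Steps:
$\frac{T}{-4414} = - \frac{1208}{-4414} = \left(-1208\right) \left(- \frac{1}{4414}\right) = \frac{604}{2207}$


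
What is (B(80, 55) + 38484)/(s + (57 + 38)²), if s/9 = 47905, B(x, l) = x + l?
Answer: 38619/440170 ≈ 0.087737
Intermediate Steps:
B(x, l) = l + x
s = 431145 (s = 9*47905 = 431145)
(B(80, 55) + 38484)/(s + (57 + 38)²) = ((55 + 80) + 38484)/(431145 + (57 + 38)²) = (135 + 38484)/(431145 + 95²) = 38619/(431145 + 9025) = 38619/440170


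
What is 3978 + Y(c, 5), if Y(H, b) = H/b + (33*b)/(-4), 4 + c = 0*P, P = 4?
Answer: 78719/20 ≈ 3935.9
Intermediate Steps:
c = -4 (c = -4 + 0*4 = -4 + 0 = -4)
Y(H, b) = -33*b/4 + H/b (Y(H, b) = H/b + (33*b)*(-¼) = H/b - 33*b/4 = -33*b/4 + H/b)
3978 + Y(c, 5) = 3978 + (-33/4*5 - 4/5) = 3978 + (-165/4 - 4*⅕) = 3978 + (-165/4 - ⅘) = 3978 - 841/20 = 78719/20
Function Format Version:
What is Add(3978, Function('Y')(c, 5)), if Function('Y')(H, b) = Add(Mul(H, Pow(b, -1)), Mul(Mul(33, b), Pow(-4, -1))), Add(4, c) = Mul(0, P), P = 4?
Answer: Rational(78719, 20) ≈ 3935.9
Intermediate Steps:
c = -4 (c = Add(-4, Mul(0, 4)) = Add(-4, 0) = -4)
Function('Y')(H, b) = Add(Mul(Rational(-33, 4), b), Mul(H, Pow(b, -1))) (Function('Y')(H, b) = Add(Mul(H, Pow(b, -1)), Mul(Mul(33, b), Rational(-1, 4))) = Add(Mul(H, Pow(b, -1)), Mul(Rational(-33, 4), b)) = Add(Mul(Rational(-33, 4), b), Mul(H, Pow(b, -1))))
Add(3978, Function('Y')(c, 5)) = Add(3978, Add(Mul(Rational(-33, 4), 5), Mul(-4, Pow(5, -1)))) = Add(3978, Add(Rational(-165, 4), Mul(-4, Rational(1, 5)))) = Add(3978, Add(Rational(-165, 4), Rational(-4, 5))) = Add(3978, Rational(-841, 20)) = Rational(78719, 20)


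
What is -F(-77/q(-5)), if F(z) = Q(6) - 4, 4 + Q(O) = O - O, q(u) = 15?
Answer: 8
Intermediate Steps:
Q(O) = -4 (Q(O) = -4 + (O - O) = -4 + 0 = -4)
F(z) = -8 (F(z) = -4 - 4 = -8)
-F(-77/q(-5)) = -1*(-8) = 8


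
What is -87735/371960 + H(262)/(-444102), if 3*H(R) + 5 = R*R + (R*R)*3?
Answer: -21901929607/49556453976 ≈ -0.44196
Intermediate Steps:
H(R) = -5/3 + 4*R²/3 (H(R) = -5/3 + (R*R + (R*R)*3)/3 = -5/3 + (R² + R²*3)/3 = -5/3 + (R² + 3*R²)/3 = -5/3 + (4*R²)/3 = -5/3 + 4*R²/3)
-87735/371960 + H(262)/(-444102) = -87735/371960 + (-5/3 + (4/3)*262²)/(-444102) = -87735*1/371960 + (-5/3 + (4/3)*68644)*(-1/444102) = -17547/74392 + (-5/3 + 274576/3)*(-1/444102) = -17547/74392 + (274571/3)*(-1/444102) = -17547/74392 - 274571/1332306 = -21901929607/49556453976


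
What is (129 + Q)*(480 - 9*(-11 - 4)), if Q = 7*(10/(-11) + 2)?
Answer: 924345/11 ≈ 84031.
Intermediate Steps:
Q = 84/11 (Q = 7*(10*(-1/11) + 2) = 7*(-10/11 + 2) = 7*(12/11) = 84/11 ≈ 7.6364)
(129 + Q)*(480 - 9*(-11 - 4)) = (129 + 84/11)*(480 - 9*(-11 - 4)) = 1503*(480 - 9*(-15))/11 = 1503*(480 + 135)/11 = (1503/11)*615 = 924345/11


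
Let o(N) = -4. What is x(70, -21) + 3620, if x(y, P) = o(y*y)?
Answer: 3616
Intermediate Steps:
x(y, P) = -4
x(70, -21) + 3620 = -4 + 3620 = 3616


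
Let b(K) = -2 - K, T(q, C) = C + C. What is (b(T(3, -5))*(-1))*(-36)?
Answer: 288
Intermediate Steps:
T(q, C) = 2*C
(b(T(3, -5))*(-1))*(-36) = ((-2 - 2*(-5))*(-1))*(-36) = ((-2 - 1*(-10))*(-1))*(-36) = ((-2 + 10)*(-1))*(-36) = (8*(-1))*(-36) = -8*(-36) = 288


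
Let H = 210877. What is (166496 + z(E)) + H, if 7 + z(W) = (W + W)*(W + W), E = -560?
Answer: 1631766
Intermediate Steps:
z(W) = -7 + 4*W**2 (z(W) = -7 + (W + W)*(W + W) = -7 + (2*W)*(2*W) = -7 + 4*W**2)
(166496 + z(E)) + H = (166496 + (-7 + 4*(-560)**2)) + 210877 = (166496 + (-7 + 4*313600)) + 210877 = (166496 + (-7 + 1254400)) + 210877 = (166496 + 1254393) + 210877 = 1420889 + 210877 = 1631766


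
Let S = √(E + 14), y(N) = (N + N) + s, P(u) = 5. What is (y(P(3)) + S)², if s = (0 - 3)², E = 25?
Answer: (19 + √39)² ≈ 637.31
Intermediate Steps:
s = 9 (s = (-3)² = 9)
y(N) = 9 + 2*N (y(N) = (N + N) + 9 = 2*N + 9 = 9 + 2*N)
S = √39 (S = √(25 + 14) = √39 ≈ 6.2450)
(y(P(3)) + S)² = ((9 + 2*5) + √39)² = ((9 + 10) + √39)² = (19 + √39)²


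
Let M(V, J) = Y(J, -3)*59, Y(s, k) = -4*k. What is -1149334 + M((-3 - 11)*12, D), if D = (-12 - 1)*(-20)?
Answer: -1148626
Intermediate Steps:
D = 260 (D = -13*(-20) = 260)
M(V, J) = 708 (M(V, J) = -4*(-3)*59 = 12*59 = 708)
-1149334 + M((-3 - 11)*12, D) = -1149334 + 708 = -1148626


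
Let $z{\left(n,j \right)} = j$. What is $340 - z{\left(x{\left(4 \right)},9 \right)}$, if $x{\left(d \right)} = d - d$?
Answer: $331$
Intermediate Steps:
$x{\left(d \right)} = 0$
$340 - z{\left(x{\left(4 \right)},9 \right)} = 340 - 9 = 331$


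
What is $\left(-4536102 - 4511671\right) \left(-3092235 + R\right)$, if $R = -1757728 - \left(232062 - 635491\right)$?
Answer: $40231230268782$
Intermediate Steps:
$R = -1354299$ ($R = -1757728 - -403429 = -1757728 + 403429 = -1354299$)
$\left(-4536102 - 4511671\right) \left(-3092235 + R\right) = \left(-4536102 - 4511671\right) \left(-3092235 - 1354299\right) = \left(-9047773\right) \left(-4446534\right) = 40231230268782$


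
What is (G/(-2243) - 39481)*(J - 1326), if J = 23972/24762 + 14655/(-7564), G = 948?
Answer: 11005004114053524685/210056689812 ≈ 5.2391e+7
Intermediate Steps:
J = -90781451/93649884 (J = 23972*(1/24762) + 14655*(-1/7564) = 11986/12381 - 14655/7564 = -90781451/93649884 ≈ -0.96937)
(G/(-2243) - 39481)*(J - 1326) = (948/(-2243) - 39481)*(-90781451/93649884 - 1326) = (948*(-1/2243) - 39481)*(-124270527635/93649884) = (-948/2243 - 39481)*(-124270527635/93649884) = -88556831/2243*(-124270527635/93649884) = 11005004114053524685/210056689812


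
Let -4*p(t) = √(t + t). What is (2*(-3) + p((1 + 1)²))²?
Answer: (12 + √2)²/4 ≈ 44.985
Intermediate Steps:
p(t) = -√2*√t/4 (p(t) = -√(t + t)/4 = -√2*√t/4)
(2*(-3) + p((1 + 1)²))² = (2*(-3) - √2*√((1 + 1)²)/4)² = (-6 - √2*√(2²)/4)² = (-6 - √2*√4/4)² = (-6 - ¼*√2*2)² = (-6 - √2/2)²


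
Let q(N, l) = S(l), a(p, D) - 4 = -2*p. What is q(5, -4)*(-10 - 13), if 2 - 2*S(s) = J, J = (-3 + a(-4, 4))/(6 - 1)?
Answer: -23/10 ≈ -2.3000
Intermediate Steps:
a(p, D) = 4 - 2*p
J = 9/5 (J = (-3 + (4 - 2*(-4)))/(6 - 1) = (-3 + (4 + 8))/5 = (-3 + 12)*(⅕) = 9*(⅕) = 9/5 ≈ 1.8000)
S(s) = ⅒ (S(s) = 1 - ½*9/5 = 1 - 9/10 = ⅒)
q(N, l) = ⅒
q(5, -4)*(-10 - 13) = (-10 - 13)/10 = (⅒)*(-23) = -23/10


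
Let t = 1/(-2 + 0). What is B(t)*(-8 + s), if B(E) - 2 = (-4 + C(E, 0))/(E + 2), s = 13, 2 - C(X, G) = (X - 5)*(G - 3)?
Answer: -155/3 ≈ -51.667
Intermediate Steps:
C(X, G) = 2 - (-5 + X)*(-3 + G) (C(X, G) = 2 - (X - 5)*(G - 3) = 2 - (-5 + X)*(-3 + G))
t = -½ (t = 1/(-2) = -½ ≈ -0.50000)
B(E) = 2 + (-17 + 3*E)/(2 + E) (B(E) = 2 + (-4 + (-13 + 3*E + 5*0 - 1*0*E))/(E + 2) = 2 + (-4 + (-13 + 3*E + 0 + 0))/(2 + E) = 2 + (-4 + (-13 + 3*E))/(2 + E) = 2 + (-17 + 3*E)/(2 + E))
B(t)*(-8 + s) = ((-13 + 5*(-½))/(2 - ½))*(-8 + 13) = ((-13 - 5/2)/(3/2))*5 = ((⅔)*(-31/2))*5 = -31/3*5 = -155/3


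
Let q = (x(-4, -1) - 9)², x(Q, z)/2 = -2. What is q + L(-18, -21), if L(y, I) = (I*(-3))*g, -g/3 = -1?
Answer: 358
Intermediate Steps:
g = 3 (g = -3*(-1) = 3)
x(Q, z) = -4 (x(Q, z) = 2*(-2) = -4)
q = 169 (q = (-4 - 9)² = (-13)² = 169)
L(y, I) = -9*I (L(y, I) = (I*(-3))*3 = -3*I*3 = -9*I)
q + L(-18, -21) = 169 - 9*(-21) = 169 + 189 = 358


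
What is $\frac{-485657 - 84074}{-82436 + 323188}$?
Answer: $- \frac{569731}{240752} \approx -2.3665$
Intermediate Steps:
$\frac{-485657 - 84074}{-82436 + 323188} = - \frac{569731}{240752}$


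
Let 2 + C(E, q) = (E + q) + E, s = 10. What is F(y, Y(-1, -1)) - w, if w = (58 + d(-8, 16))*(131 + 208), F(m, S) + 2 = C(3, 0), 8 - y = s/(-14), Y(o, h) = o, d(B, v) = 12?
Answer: -23728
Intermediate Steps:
C(E, q) = -2 + q + 2*E (C(E, q) = -2 + ((E + q) + E) = -2 + (q + 2*E) = -2 + q + 2*E)
y = 61/7 (y = 8 - 10/(-14) = 8 - 10*(-1)/14 = 8 - 1*(-5/7) = 8 + 5/7 = 61/7 ≈ 8.7143)
F(m, S) = 2 (F(m, S) = -2 + (-2 + 0 + 2*3) = -2 + (-2 + 0 + 6) = -2 + 4 = 2)
w = 23730 (w = (58 + 12)*(131 + 208) = 70*339 = 23730)
F(y, Y(-1, -1)) - w = 2 - 1*23730 = 2 - 23730 = -23728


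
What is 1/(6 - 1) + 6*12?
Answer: 361/5 ≈ 72.200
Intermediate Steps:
1/(6 - 1) + 6*12 = 1/5 + 72 = 361/5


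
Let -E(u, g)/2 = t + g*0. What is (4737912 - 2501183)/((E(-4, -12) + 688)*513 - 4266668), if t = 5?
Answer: -2236729/3918854 ≈ -0.57076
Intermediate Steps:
E(u, g) = -10 (E(u, g) = -2*(5 + g*0) = -2*(5 + 0) = -2*5 = -10)
(4737912 - 2501183)/((E(-4, -12) + 688)*513 - 4266668) = (4737912 - 2501183)/((-10 + 688)*513 - 4266668) = 2236729/(678*513 - 4266668) = 2236729/(347814 - 4266668) = 2236729/(-3918854) = 2236729*(-1/3918854) = -2236729/3918854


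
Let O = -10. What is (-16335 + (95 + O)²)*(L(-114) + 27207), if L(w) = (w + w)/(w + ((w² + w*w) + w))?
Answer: -28007692900/113 ≈ -2.4786e+8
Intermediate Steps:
L(w) = 2*w/(2*w + 2*w²) (L(w) = (2*w)/(w + ((w² + w²) + w)) = (2*w)/(w + (2*w² + w)) = (2*w)/(w + (w + 2*w²)) = (2*w)/(2*w + 2*w²) = 2*w/(2*w + 2*w²))
(-16335 + (95 + O)²)*(L(-114) + 27207) = (-16335 + (95 - 10)²)*(1/(1 - 114) + 27207) = (-16335 + 85²)*(1/(-113) + 27207) = (-16335 + 7225)*(-1/113 + 27207) = -9110*3074390/113 = -28007692900/113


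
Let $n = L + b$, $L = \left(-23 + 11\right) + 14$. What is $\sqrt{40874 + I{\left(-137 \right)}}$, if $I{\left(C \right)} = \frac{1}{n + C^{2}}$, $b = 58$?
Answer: $\frac{\sqrt{14491109963463}}{18829} \approx 202.17$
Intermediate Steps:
$L = 2$ ($L = -12 + 14 = 2$)
$n = 60$ ($n = 2 + 58 = 60$)
$I{\left(C \right)} = \frac{1}{60 + C^{2}}$
$\sqrt{40874 + I{\left(-137 \right)}} = \sqrt{40874 + \frac{1}{60 + \left(-137\right)^{2}}} = \sqrt{40874 + \frac{1}{60 + 18769}} = \sqrt{40874 + \frac{1}{18829}} = \sqrt{\frac{769616547}{18829}} = \frac{\sqrt{14491109963463}}{18829}$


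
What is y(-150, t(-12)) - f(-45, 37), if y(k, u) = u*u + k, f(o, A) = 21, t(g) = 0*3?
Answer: -171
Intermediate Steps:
t(g) = 0
y(k, u) = k + u² (y(k, u) = u² + k = k + u²)
y(-150, t(-12)) - f(-45, 37) = (-150 + 0²) - 1*21 = (-150 + 0) - 21 = -150 - 21 = -171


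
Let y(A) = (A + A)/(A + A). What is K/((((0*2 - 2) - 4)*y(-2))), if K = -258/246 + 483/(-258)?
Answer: 3433/7052 ≈ 0.48681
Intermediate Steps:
y(A) = 1 (y(A) = (2*A)/((2*A)) = (2*A)*(1/(2*A)) = 1)
K = -10299/3526 (K = -258*1/246 + 483*(-1/258) = -43/41 - 161/86 = -10299/3526 ≈ -2.9209)
K/((((0*2 - 2) - 4)*y(-2))) = -10299/(3526*((0*2 - 2) - 4)) = -10299/(3526*((0 - 2) - 4)) = -10299/(3526*(-2 - 4)) = -10299/(3526*((-6*1))) = -10299/3526/(-6) = -10299/3526*(-⅙) = 3433/7052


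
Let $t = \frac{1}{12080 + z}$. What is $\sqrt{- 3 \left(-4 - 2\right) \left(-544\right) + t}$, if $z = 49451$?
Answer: $\frac{i \sqrt{37073138244581}}{61531} \approx 98.955 i$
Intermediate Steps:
$t = \frac{1}{61531}$ ($t = \frac{1}{12080 + 49451} = \frac{1}{61531} \approx 1.6252 \cdot 10^{-5}$)
$\sqrt{- 3 \left(-4 - 2\right) \left(-544\right) + t} = \sqrt{- 3 \left(-4 - 2\right) \left(-544\right) + \frac{1}{61531}} = \sqrt{\left(-3\right) \left(-6\right) \left(-544\right) + \frac{1}{61531}} = \sqrt{18 \left(-544\right) + \frac{1}{61531}} = \sqrt{-9792 + \frac{1}{61531}} = \sqrt{- \frac{602511551}{61531}} = \frac{i \sqrt{37073138244581}}{61531}$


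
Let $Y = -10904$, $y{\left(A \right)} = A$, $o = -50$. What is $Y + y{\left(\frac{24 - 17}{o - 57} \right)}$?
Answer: $- \frac{1166735}{107} \approx -10904.0$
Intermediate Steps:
$Y + y{\left(\frac{24 - 17}{o - 57} \right)} = -10904 + \frac{24 - 17}{-50 - 57} = -10904 + \frac{7}{-107} = -10904 + 7 \left(- \frac{1}{107}\right) = -10904 - \frac{7}{107} = - \frac{1166735}{107}$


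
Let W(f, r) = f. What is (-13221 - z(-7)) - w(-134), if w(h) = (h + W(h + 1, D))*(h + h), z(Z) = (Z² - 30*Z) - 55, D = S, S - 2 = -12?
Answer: -84981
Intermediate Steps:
S = -10 (S = 2 - 12 = -10)
D = -10
z(Z) = -55 + Z² - 30*Z
w(h) = 2*h*(1 + 2*h) (w(h) = (h + (h + 1))*(h + h) = (h + (1 + h))*(2*h) = (1 + 2*h)*(2*h) = 2*h*(1 + 2*h))
(-13221 - z(-7)) - w(-134) = (-13221 - (-55 + (-7)² - 30*(-7))) - 2*(-134)*(1 + 2*(-134)) = (-13221 - (-55 + 49 + 210)) - 2*(-134)*(1 - 268) = (-13221 - 1*204) - 2*(-134)*(-267) = (-13221 - 204) - 1*71556 = -13425 - 71556 = -84981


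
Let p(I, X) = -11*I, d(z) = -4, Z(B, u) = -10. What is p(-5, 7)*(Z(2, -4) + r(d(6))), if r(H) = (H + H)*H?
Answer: 1210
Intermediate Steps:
r(H) = 2*H² (r(H) = (2*H)*H = 2*H²)
p(-5, 7)*(Z(2, -4) + r(d(6))) = (-11*(-5))*(-10 + 2*(-4)²) = 55*(-10 + 2*16) = 55*(-10 + 32) = 55*22 = 1210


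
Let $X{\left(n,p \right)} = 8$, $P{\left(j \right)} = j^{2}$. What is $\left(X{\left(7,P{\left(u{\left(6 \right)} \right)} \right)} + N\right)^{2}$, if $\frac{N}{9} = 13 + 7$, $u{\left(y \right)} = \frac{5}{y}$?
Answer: $35344$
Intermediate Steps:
$N = 180$ ($N = 9 \left(13 + 7\right) = 9 \cdot 20 = 180$)
$\left(X{\left(7,P{\left(u{\left(6 \right)} \right)} \right)} + N\right)^{2} = \left(8 + 180\right)^{2} = 188^{2} = 35344$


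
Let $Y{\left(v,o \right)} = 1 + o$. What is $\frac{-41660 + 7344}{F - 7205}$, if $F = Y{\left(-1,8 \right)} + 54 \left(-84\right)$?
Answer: $\frac{8579}{2933} \approx 2.925$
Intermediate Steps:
$F = -4527$ ($F = \left(1 + 8\right) + 54 \left(-84\right) = 9 - 4536 = -4527$)
$\frac{-41660 + 7344}{F - 7205} = \frac{-41660 + 7344}{-4527 - 7205} = - \frac{34316}{-11732} = \left(-34316\right) \left(- \frac{1}{11732}\right) = \frac{8579}{2933}$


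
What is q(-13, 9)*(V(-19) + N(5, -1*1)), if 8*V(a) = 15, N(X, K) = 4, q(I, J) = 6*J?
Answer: 1269/4 ≈ 317.25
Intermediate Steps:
V(a) = 15/8 (V(a) = (1/8)*15 = 15/8)
q(-13, 9)*(V(-19) + N(5, -1*1)) = (6*9)*(15/8 + 4) = 54*(47/8) = 1269/4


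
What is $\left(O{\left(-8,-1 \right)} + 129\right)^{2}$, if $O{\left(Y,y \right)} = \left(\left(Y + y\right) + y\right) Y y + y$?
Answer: $2304$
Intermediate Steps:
$O{\left(Y,y \right)} = y + Y y \left(Y + 2 y\right)$ ($O{\left(Y,y \right)} = \left(Y + 2 y\right) Y y + y = Y \left(Y + 2 y\right) y + y = Y y \left(Y + 2 y\right) + y = y + Y y \left(Y + 2 y\right)$)
$\left(O{\left(-8,-1 \right)} + 129\right)^{2} = \left(- (1 + \left(-8\right)^{2} + 2 \left(-8\right) \left(-1\right)) + 129\right)^{2} = \left(- (1 + 64 + 16) + 129\right)^{2} = \left(\left(-1\right) 81 + 129\right)^{2} = \left(-81 + 129\right)^{2} = 48^{2} = 2304$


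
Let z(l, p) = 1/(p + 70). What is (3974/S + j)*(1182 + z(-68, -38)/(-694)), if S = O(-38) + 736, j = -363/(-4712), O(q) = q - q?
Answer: 31159654129055/4813628416 ≈ 6473.2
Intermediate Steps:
O(q) = 0
z(l, p) = 1/(70 + p)
j = 363/4712 (j = -363*(-1/4712) = 363/4712 ≈ 0.077037)
S = 736 (S = 0 + 736 = 736)
(3974/S + j)*(1182 + z(-68, -38)/(-694)) = (3974/736 + 363/4712)*(1182 + 1/((70 - 38)*(-694))) = (3974*(1/736) + 363/4712)*(1182 - 1/694/32) = (1987/368 + 363/4712)*(1182 + (1/32)*(-1/694)) = 1187041*(1182 - 1/22208)/216752 = (1187041/216752)*(26249855/22208) = 31159654129055/4813628416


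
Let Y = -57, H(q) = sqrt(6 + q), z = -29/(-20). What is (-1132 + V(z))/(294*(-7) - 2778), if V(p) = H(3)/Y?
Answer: 21509/91884 ≈ 0.23409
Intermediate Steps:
z = 29/20 (z = -29*(-1/20) = 29/20 ≈ 1.4500)
V(p) = -1/19 (V(p) = sqrt(6 + 3)/(-57) = sqrt(9)*(-1/57) = 3*(-1/57) = -1/19)
(-1132 + V(z))/(294*(-7) - 2778) = (-1132 - 1/19)/(294*(-7) - 2778) = -21509/(19*(-2058 - 2778)) = -21509/19/(-4836) = -21509/19*(-1/4836) = 21509/91884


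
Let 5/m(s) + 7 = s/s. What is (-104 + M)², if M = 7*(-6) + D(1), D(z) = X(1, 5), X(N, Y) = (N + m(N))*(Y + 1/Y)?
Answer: 4739329/225 ≈ 21064.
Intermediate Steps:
m(s) = -⅚ (m(s) = 5/(-7 + s/s) = 5/(-7 + 1) = 5/(-6) = 5*(-⅙) = -⅚)
X(N, Y) = (-⅚ + N)*(Y + 1/Y) (X(N, Y) = (N - ⅚)*(Y + 1/Y) = (-⅚ + N)*(Y + 1/Y))
D(z) = 13/15 (D(z) = (⅙)*(-5 + 6*1 + 5²*(-5 + 6*1))/5 = (⅙)*(⅕)*(-5 + 6 + 25*(-5 + 6)) = (⅙)*(⅕)*(-5 + 6 + 25*1) = (⅙)*(⅕)*(-5 + 6 + 25) = (⅙)*(⅕)*26 = 13/15)
M = -617/15 (M = 7*(-6) + 13/15 = -42 + 13/15 = -617/15 ≈ -41.133)
(-104 + M)² = (-104 - 617/15)² = (-2177/15)² = 4739329/225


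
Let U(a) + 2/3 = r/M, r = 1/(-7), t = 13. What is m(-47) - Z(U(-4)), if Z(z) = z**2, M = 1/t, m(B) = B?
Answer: -23536/441 ≈ -53.370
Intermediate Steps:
r = -1/7 ≈ -0.14286
M = 1/13 ≈ 0.076923
U(a) = -53/21 (U(a) = -2/3 - 1/(7*1/13) = -2/3 - 1/7*13 = -2/3 - 13/7 = -53/21)
m(-47) - Z(U(-4)) = -47 - (-53/21)**2 = -47 - 1*2809/441 = -47 - 2809/441 = -23536/441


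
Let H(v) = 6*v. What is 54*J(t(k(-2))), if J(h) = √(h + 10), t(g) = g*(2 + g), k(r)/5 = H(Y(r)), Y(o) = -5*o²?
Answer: 54*√358810 ≈ 32346.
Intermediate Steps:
k(r) = -150*r² (k(r) = 5*(6*(-5*r²)) = 5*(-30*r²) = -150*r²)
J(h) = √(10 + h)
54*J(t(k(-2))) = 54*√(10 + (-150*(-2)²)*(2 - 150*(-2)²)) = 54*√(10 + (-150*4)*(2 - 150*4)) = 54*√(10 - 600*(2 - 600)) = 54*√(10 - 600*(-598)) = 54*√(10 + 358800) = 54*√358810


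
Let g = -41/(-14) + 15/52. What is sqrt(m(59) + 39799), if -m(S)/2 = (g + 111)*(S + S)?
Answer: 4*sqrt(6647459)/91 ≈ 113.33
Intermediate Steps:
g = 1171/364 (g = -41*(-1/14) + 15*(1/52) = 41/14 + 15/52 = 1171/364 ≈ 3.2170)
m(S) = -41575*S/91 (m(S) = -2*(1171/364 + 111)*(S + S) = -41575*2*S/182 = -41575*S/91)
sqrt(m(59) + 39799) = sqrt(-41575/91*59 + 39799) = sqrt(-2452925/91 + 39799) = sqrt(1168784/91) = 4*sqrt(6647459)/91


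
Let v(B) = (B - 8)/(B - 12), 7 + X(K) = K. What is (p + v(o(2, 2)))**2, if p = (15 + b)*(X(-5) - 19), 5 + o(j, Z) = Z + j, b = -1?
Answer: 31730689/169 ≈ 1.8776e+5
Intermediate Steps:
o(j, Z) = -5 + Z + j (o(j, Z) = -5 + (Z + j) = -5 + Z + j)
X(K) = -7 + K
v(B) = (-8 + B)/(-12 + B)
p = -434 (p = (15 - 1)*((-7 - 5) - 19) = 14*(-12 - 19) = 14*(-31) = -434)
(p + v(o(2, 2)))**2 = (-434 + (-8 + (-5 + 2 + 2))/(-12 + (-5 + 2 + 2)))**2 = (-434 + (-8 - 1)/(-12 - 1))**2 = (-434 - 9/(-13))**2 = (-434 - 1/13*(-9))**2 = (-434 + 9/13)**2 = (-5633/13)**2 = 31730689/169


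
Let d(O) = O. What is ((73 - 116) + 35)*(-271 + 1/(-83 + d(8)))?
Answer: 162608/75 ≈ 2168.1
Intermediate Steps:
((73 - 116) + 35)*(-271 + 1/(-83 + d(8))) = ((73 - 116) + 35)*(-271 + 1/(-83 + 8)) = (-43 + 35)*(-271 + 1/(-75)) = -8*(-271 - 1/75) = -8*(-20326/75) = 162608/75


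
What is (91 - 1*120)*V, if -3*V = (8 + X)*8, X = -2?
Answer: 464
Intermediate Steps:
V = -16 (V = -(8 - 2)*8/3 = -2*8 = -1/3*48 = -16)
(91 - 1*120)*V = (91 - 1*120)*(-16) = (91 - 120)*(-16) = -29*(-16) = 464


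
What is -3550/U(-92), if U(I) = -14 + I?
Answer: 1775/53 ≈ 33.491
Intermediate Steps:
-3550/U(-92) = -3550/(-14 - 92) = -3550/(-106) = -3550*(-1/106) = 1775/53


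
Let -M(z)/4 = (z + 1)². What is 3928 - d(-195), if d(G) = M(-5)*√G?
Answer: 3928 + 64*I*√195 ≈ 3928.0 + 893.71*I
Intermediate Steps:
M(z) = -4*(1 + z)² (M(z) = -4*(z + 1)² = -4*(1 + z)²)
d(G) = -64*√G (d(G) = (-4*(1 - 5)²)*√G = (-4*(-4)²)*√G = (-4*16)*√G = -64*√G)
3928 - d(-195) = 3928 - (-64)*√(-195) = 3928 - (-64)*I*√195 = 3928 + 64*I*√195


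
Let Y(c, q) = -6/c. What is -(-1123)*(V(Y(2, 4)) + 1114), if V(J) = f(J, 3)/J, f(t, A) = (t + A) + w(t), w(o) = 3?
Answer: 1249899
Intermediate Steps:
f(t, A) = 3 + A + t (f(t, A) = (t + A) + 3 = (A + t) + 3 = 3 + A + t)
V(J) = (6 + J)/J (V(J) = (3 + 3 + J)/J = (6 + J)/J)
-(-1123)*(V(Y(2, 4)) + 1114) = -(-1123)*((6 - 6/2)/((-6/2)) + 1114) = -(-1123)*((6 - 6*1/2)/((-6*1/2)) + 1114) = -(-1123)*((6 - 3)/(-3) + 1114) = -(-1123)*(-1/3*3 + 1114) = -(-1123)*(-1 + 1114) = -(-1123)*1113 = -1*(-1249899) = 1249899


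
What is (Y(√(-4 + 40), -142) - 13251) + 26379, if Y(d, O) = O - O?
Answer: 13128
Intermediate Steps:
Y(d, O) = 0
(Y(√(-4 + 40), -142) - 13251) + 26379 = (0 - 13251) + 26379 = -13251 + 26379 = 13128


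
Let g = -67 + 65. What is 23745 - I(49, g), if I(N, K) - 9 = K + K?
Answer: 23740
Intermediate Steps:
g = -2
I(N, K) = 9 + 2*K (I(N, K) = 9 + (K + K) = 9 + 2*K)
23745 - I(49, g) = 23745 - (9 + 2*(-2)) = 23745 - (9 - 4) = 23745 - 1*5 = 23745 - 5 = 23740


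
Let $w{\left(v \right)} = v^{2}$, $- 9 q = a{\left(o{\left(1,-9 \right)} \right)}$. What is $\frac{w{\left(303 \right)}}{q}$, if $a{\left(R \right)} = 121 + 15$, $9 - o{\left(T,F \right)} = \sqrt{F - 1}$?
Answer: $- \frac{826281}{136} \approx -6075.6$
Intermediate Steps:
$o{\left(T,F \right)} = 9 - \sqrt{-1 + F}$ ($o{\left(T,F \right)} = 9 - \sqrt{F - 1} = 9 - \sqrt{-1 + F}$)
$a{\left(R \right)} = 136$
$q = - \frac{136}{9}$ ($q = \left(- \frac{1}{9}\right) 136 = - \frac{136}{9} \approx -15.111$)
$\frac{w{\left(303 \right)}}{q} = \frac{303^{2}}{- \frac{136}{9}} = 91809 \left(- \frac{9}{136}\right) = - \frac{826281}{136}$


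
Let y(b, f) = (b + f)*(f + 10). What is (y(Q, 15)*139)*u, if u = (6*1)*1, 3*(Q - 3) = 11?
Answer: 451750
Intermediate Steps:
Q = 20/3 (Q = 3 + (1/3)*11 = 3 + 11/3 = 20/3 ≈ 6.6667)
y(b, f) = (10 + f)*(b + f) (y(b, f) = (b + f)*(10 + f) = (10 + f)*(b + f))
u = 6 (u = 6*1 = 6)
(y(Q, 15)*139)*u = ((15**2 + 10*(20/3) + 10*15 + (20/3)*15)*139)*6 = ((225 + 200/3 + 150 + 100)*139)*6 = ((1625/3)*139)*6 = (225875/3)*6 = 451750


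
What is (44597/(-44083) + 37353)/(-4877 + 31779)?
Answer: 823293851/592960433 ≈ 1.3884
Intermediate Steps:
(44597/(-44083) + 37353)/(-4877 + 31779) = (44597*(-1/44083) + 37353)/26902 = (-44597/44083 + 37353)*(1/26902) = (1646587702/44083)*(1/26902) = 823293851/592960433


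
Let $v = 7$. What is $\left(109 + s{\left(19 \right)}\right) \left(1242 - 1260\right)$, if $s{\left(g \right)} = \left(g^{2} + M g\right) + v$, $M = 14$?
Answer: $-13374$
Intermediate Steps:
$s{\left(g \right)} = 7 + g^{2} + 14 g$ ($s{\left(g \right)} = \left(g^{2} + 14 g\right) + 7 = 7 + g^{2} + 14 g$)
$\left(109 + s{\left(19 \right)}\right) \left(1242 - 1260\right) = \left(109 + \left(7 + 19^{2} + 14 \cdot 19\right)\right) \left(1242 - 1260\right) = \left(109 + \left(7 + 361 + 266\right)\right) \left(-18\right) = \left(109 + 634\right) \left(-18\right) = 743 \left(-18\right) = -13374$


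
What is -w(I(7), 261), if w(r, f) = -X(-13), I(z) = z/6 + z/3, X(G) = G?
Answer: -13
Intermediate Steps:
I(z) = z/2 (I(z) = z*(⅙) + z*(⅓) = z/6 + z/3 = z/2)
w(r, f) = 13 (w(r, f) = -1*(-13) = 13)
-w(I(7), 261) = -1*13 = -13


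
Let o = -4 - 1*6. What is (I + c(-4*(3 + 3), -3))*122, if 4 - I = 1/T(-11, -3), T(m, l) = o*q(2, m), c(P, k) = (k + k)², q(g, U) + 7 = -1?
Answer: 195139/40 ≈ 4878.5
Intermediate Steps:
q(g, U) = -8 (q(g, U) = -7 - 1 = -8)
o = -10 (o = -4 - 6 = -10)
c(P, k) = 4*k² (c(P, k) = (2*k)² = 4*k²)
T(m, l) = 80 (T(m, l) = -10*(-8) = 80)
I = 319/80 (I = 4 - 1/80 = 319/80 ≈ 3.9875)
(I + c(-4*(3 + 3), -3))*122 = (319/80 + 4*(-3)²)*122 = (319/80 + 4*9)*122 = (319/80 + 36)*122 = (3199/80)*122 = 195139/40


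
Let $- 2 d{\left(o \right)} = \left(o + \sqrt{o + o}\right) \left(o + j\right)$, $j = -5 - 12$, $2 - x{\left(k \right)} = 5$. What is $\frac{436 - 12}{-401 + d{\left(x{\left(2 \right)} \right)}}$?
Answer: $- \frac{182744}{186361} - \frac{4240 i \sqrt{6}}{186361} \approx -0.98059 - 0.05573 i$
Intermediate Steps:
$x{\left(k \right)} = -3$ ($x{\left(k \right)} = 2 - 5 = -3$)
$j = -17$ ($j = -5 - 12 = -17$)
$d{\left(o \right)} = - \frac{\left(-17 + o\right) \left(o + \sqrt{2} \sqrt{o}\right)}{2}$ ($d{\left(o \right)} = - \frac{\left(o + \sqrt{o + o}\right) \left(o - 17\right)}{2} = - \frac{\left(o + \sqrt{2 o}\right) \left(-17 + o\right)}{2} = - \frac{\left(o + \sqrt{2} \sqrt{o}\right) \left(-17 + o\right)}{2} = - \frac{\left(-17 + o\right) \left(o + \sqrt{2} \sqrt{o}\right)}{2}$)
$\frac{436 - 12}{-401 + d{\left(x{\left(2 \right)} \right)}} = \frac{436 - 12}{-401 + \left(- \frac{\left(-3\right)^{2}}{2} + \frac{17}{2} \left(-3\right) - \frac{\sqrt{2} \left(-3\right)^{\frac{3}{2}}}{2} + \frac{17 \sqrt{2} \sqrt{-3}}{2}\right)} = \frac{424}{-401 - \left(30 + \frac{\sqrt{2} \left(- 3 i \sqrt{3}\right)}{2} - \frac{17 \sqrt{2} i \sqrt{3}}{2}\right)} = \frac{424}{-401 + \left(- \frac{9}{2} - \frac{51}{2} + \frac{3 i \sqrt{6}}{2} + \frac{17 i \sqrt{6}}{2}\right)} = \frac{424}{-401 - \left(30 - 10 i \sqrt{6}\right)} = \frac{424}{-431 + 10 i \sqrt{6}}$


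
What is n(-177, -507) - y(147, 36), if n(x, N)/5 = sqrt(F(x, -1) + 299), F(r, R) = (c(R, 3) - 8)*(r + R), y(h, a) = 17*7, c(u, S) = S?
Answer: -119 + 5*sqrt(1189) ≈ 53.409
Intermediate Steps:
y(h, a) = 119
F(r, R) = -5*R - 5*r (F(r, R) = (3 - 8)*(r + R) = -5*(R + r) = -5*R - 5*r)
n(x, N) = 5*sqrt(304 - 5*x) (n(x, N) = 5*sqrt((-5*(-1) - 5*x) + 299) = 5*sqrt((5 - 5*x) + 299) = 5*sqrt(304 - 5*x))
n(-177, -507) - y(147, 36) = 5*sqrt(304 - 5*(-177)) - 1*119 = 5*sqrt(304 + 885) - 119 = 5*sqrt(1189) - 119 = -119 + 5*sqrt(1189)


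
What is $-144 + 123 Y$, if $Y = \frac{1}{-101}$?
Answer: $- \frac{14667}{101} \approx -145.22$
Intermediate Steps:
$Y = - \frac{1}{101} \approx -0.009901$
$-144 + 123 Y = -144 + 123 \left(- \frac{1}{101}\right) = -144 - \frac{123}{101} = - \frac{14667}{101}$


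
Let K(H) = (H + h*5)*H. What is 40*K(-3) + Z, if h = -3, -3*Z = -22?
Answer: 6502/3 ≈ 2167.3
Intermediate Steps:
Z = 22/3 (Z = -⅓*(-22) = 22/3 ≈ 7.3333)
K(H) = H*(-15 + H) (K(H) = (H - 3*5)*H = (H - 15)*H = (-15 + H)*H = H*(-15 + H))
40*K(-3) + Z = 40*(-3*(-15 - 3)) + 22/3 = 40*(-3*(-18)) + 22/3 = 40*54 + 22/3 = 2160 + 22/3 = 6502/3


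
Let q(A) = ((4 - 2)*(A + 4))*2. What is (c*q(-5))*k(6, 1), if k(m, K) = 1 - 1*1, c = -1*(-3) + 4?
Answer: 0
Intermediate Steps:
c = 7 (c = 3 + 4 = 7)
k(m, K) = 0 (k(m, K) = 1 - 1 = 0)
q(A) = 16 + 4*A (q(A) = (2*(4 + A))*2 = (8 + 2*A)*2 = 16 + 4*A)
(c*q(-5))*k(6, 1) = (7*(16 + 4*(-5)))*0 = (7*(16 - 20))*0 = (7*(-4))*0 = -28*0 = 0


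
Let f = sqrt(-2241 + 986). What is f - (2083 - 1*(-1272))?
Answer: -3355 + I*sqrt(1255) ≈ -3355.0 + 35.426*I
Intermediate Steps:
f = I*sqrt(1255) (f = sqrt(-1255) = I*sqrt(1255) ≈ 35.426*I)
f - (2083 - 1*(-1272)) = I*sqrt(1255) - (2083 - 1*(-1272)) = I*sqrt(1255) - (2083 + 1272) = I*sqrt(1255) - 1*3355 = I*sqrt(1255) - 3355 = -3355 + I*sqrt(1255)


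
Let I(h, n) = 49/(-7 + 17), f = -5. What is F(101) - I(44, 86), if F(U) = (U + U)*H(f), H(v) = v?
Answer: -10149/10 ≈ -1014.9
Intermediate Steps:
I(h, n) = 49/10
F(U) = -10*U (F(U) = (U + U)*(-5) = (2*U)*(-5) = -10*U)
F(101) - I(44, 86) = -10*101 - 1*49/10 = -1010 - 49/10 = -10149/10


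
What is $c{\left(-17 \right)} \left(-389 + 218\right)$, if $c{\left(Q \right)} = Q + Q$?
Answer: $5814$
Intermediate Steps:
$c{\left(Q \right)} = 2 Q$
$c{\left(-17 \right)} \left(-389 + 218\right) = 2 \left(-17\right) \left(-389 + 218\right) = \left(-34\right) \left(-171\right) = 5814$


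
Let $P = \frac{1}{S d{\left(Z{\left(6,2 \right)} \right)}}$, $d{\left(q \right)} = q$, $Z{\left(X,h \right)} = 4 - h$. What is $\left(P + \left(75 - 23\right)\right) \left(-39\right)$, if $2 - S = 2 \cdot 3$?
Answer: $- \frac{16185}{8} \approx -2023.1$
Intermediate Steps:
$S = -4$ ($S = 2 - 2 \cdot 3 = 2 - 6 = -4$)
$P = - \frac{1}{8}$ ($P = \frac{1}{\left(-4\right) \left(4 - 2\right)} = \frac{1}{\left(-4\right) 2} = \frac{1}{-8} = - \frac{1}{8} \approx -0.125$)
$\left(P + \left(75 - 23\right)\right) \left(-39\right) = \left(- \frac{1}{8} + \left(75 - 23\right)\right) \left(-39\right) = \left(- \frac{1}{8} + 52\right) \left(-39\right) = \frac{415}{8} \left(-39\right) = - \frac{16185}{8}$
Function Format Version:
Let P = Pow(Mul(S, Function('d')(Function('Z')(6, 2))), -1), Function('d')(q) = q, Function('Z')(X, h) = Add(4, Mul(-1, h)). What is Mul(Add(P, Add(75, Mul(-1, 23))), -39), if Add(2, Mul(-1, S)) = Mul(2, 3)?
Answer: Rational(-16185, 8) ≈ -2023.1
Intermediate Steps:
S = -4 (S = Add(2, Mul(-1, Mul(2, 3))) = Add(2, Mul(-1, 6)) = Add(2, -6) = -4)
P = Rational(-1, 8) (P = Pow(Mul(-4, Add(4, Mul(-1, 2))), -1) = Pow(Mul(-4, Add(4, -2)), -1) = Pow(Mul(-4, 2), -1) = Pow(-8, -1) = Rational(-1, 8) ≈ -0.12500)
Mul(Add(P, Add(75, Mul(-1, 23))), -39) = Mul(Add(Rational(-1, 8), Add(75, Mul(-1, 23))), -39) = Mul(Add(Rational(-1, 8), Add(75, -23)), -39) = Mul(Add(Rational(-1, 8), 52), -39) = Mul(Rational(415, 8), -39) = Rational(-16185, 8)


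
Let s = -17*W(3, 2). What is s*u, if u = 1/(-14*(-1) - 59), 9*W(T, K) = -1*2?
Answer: -34/405 ≈ -0.083951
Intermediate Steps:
W(T, K) = -2/9 (W(T, K) = (-1*2)/9 = (1/9)*(-2) = -2/9)
u = -1/45 (u = 1/(14 - 59) = 1/(-45) = -1/45 ≈ -0.022222)
s = 34/9 (s = -17*(-2/9) = 34/9 ≈ 3.7778)
s*u = (34/9)*(-1/45) = -34/405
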